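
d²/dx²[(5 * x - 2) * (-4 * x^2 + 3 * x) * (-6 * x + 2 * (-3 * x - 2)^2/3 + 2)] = -2400*x^3 + 1176*x^2 - 500*x + 572/3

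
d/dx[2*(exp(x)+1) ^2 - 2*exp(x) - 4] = 4*exp(2*x) + 2*exp(x)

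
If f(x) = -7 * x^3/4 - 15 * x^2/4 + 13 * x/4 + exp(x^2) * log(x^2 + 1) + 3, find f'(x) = (-21*x^4 + 8*x^3*exp(x^2)*log(x^2 + 1) - 30*x^3 - 8*x^2 + 8*x*exp(x^2)*log(x^2 + 1) + 8*x*exp(x^2) - 30*x + 13)/(4*x^2 + 4)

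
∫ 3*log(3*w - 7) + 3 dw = (3*w - 7)*log(3*w - 7) + C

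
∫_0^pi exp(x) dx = -1 + exp(pi)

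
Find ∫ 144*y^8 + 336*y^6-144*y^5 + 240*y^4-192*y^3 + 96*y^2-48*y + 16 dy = 16*y^9 + 48*y^7 - 24*y^6 + 48*y^5 - 48*y^4 + 32*y^3 - 24*y^2 + 16*y + C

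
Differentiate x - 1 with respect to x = 1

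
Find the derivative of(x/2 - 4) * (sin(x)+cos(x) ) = -x*sin(x)/2 + x*cos(x)/2 + 9*sin(x)/2 - 7*cos(x)/2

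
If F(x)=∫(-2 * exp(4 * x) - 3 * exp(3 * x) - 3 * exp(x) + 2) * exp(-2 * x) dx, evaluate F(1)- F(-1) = -6*E - (E - exp(-1))^2 + 6*exp(-1) + (-E + exp(-1))^2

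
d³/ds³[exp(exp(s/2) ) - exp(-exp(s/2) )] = (exp(3*s/2) + exp(s/2) - 3*exp(s) + exp(s/2 + 2*exp(s/2)) + 3*exp(s + 2*exp(s/2)) + exp(3*s/2 + 2*exp(s/2)))*exp(-exp(s/2))/8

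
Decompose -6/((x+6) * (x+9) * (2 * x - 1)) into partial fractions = -24/(247*(2*x - 1)) - 2/(19*(x + 9)) + 2/(13*(x + 6))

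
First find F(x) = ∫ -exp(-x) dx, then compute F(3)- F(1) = -exp(-1) + exp(-3)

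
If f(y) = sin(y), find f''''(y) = sin(y)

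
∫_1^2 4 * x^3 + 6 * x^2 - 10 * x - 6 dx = 8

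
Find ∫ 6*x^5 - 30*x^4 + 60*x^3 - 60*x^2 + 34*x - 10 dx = x^6 - 6*x^5 + 15*x^4 - 20*x^3 + 17*x^2 - 10*x + C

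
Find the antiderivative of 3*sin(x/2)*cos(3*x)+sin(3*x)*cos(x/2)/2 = sin(x/2)*sin(3*x) + C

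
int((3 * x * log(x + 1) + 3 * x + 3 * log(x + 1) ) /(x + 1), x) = 3*x*log(x + 1) + C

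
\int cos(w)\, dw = sin(w) + C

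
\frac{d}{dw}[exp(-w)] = -exp(-w)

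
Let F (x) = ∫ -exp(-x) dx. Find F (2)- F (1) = -exp(-1) + exp(-2)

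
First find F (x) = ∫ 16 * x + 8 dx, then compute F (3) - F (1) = 80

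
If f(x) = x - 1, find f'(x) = 1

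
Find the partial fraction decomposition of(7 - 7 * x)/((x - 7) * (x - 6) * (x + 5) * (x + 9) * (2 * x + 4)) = 1/(192*(x + 9)) - 7/(528*(x + 5)) + 1/(144*(x + 2)) + 7/(528*(x - 6)) - 7/(576*(x - 7))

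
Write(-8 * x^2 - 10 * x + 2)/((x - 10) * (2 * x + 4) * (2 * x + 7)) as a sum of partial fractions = -122/(81*(2*x + 7)) + 5/(36*(x + 2)) - 449/(324*(x - 10))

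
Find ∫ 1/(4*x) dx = log(x)/4 + C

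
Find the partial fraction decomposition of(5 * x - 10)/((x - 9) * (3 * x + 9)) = 25/(36*(x + 3)) + 35/(36*(x - 9))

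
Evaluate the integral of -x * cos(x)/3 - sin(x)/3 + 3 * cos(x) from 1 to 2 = -8*sin(1)/3 + 7*sin(2)/3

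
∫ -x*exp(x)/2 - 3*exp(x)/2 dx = (-x - 2)*exp(x)/2 + C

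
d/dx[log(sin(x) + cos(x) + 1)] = (-sin(x) + cos(x))/(sin(x) + cos(x) + 1)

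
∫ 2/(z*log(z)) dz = 2*log(log(z)/2) + C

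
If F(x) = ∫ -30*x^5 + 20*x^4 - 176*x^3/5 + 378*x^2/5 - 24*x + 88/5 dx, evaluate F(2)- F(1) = -165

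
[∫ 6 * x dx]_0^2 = 12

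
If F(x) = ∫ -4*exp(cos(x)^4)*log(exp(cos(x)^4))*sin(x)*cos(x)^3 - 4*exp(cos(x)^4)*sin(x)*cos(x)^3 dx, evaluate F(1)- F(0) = -E + exp(cos(1)^4)*cos(1)^4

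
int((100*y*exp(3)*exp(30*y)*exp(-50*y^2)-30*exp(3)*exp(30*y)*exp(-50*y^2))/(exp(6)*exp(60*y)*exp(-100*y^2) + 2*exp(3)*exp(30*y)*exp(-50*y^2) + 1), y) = 1/(exp(-50*y^2 + 30*y + 3) + 1) + C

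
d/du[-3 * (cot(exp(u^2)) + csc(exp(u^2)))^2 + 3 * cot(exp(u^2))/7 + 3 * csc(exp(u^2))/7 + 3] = 6*u*(-cos(exp(u^2))/7 - 1/7 + 2*cos(exp(u^2))^2/sin(exp(u^2)) + 4*cos(exp(u^2))/sin(exp(u^2)) + 2/sin(exp(u^2)))*exp(u^2)/sin(exp(u^2))^2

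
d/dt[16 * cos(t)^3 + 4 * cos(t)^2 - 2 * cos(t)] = 2*(24*sin(t)^2 - 4*cos(t) - 23)*sin(t)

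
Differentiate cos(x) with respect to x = -sin(x)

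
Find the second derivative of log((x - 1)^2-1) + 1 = (-2*x^2 + 4*x - 4)/(x^4 - 4*x^3 + 4*x^2)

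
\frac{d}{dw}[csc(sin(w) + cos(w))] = -sqrt(2)*cos(sqrt(2)*sin(w + pi/4))*cos(w + pi/4)/sin(sqrt(2)*sin(w + pi/4))^2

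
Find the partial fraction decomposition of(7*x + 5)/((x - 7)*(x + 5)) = 5/(2*(x + 5)) + 9/(2*(x - 7))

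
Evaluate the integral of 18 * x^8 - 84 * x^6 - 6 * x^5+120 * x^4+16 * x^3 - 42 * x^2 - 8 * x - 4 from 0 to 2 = 120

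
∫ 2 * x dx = x^2 + C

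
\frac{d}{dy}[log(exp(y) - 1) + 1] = exp(y)/(exp(y) - 1)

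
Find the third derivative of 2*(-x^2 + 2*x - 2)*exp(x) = -2*x^2*exp(x) - 8*x*exp(x) - 4*exp(x)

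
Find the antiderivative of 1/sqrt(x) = 2*sqrt(x) + C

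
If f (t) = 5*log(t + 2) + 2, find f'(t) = 5/(t + 2)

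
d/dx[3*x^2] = 6*x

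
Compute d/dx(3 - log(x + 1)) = -1/(x + 1)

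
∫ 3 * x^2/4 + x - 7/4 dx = x^3/4 + x^2/2 - 7*x/4 + C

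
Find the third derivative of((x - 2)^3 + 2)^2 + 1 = 120*x^3 - 720*x^2 + 1440*x - 936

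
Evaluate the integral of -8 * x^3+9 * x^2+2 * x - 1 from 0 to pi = (-1 + 2*pi)*(-pi^3 + pi + pi^2)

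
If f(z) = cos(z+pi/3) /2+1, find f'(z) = -sin(z + pi/3)/2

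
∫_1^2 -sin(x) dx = -cos(1) + cos(2)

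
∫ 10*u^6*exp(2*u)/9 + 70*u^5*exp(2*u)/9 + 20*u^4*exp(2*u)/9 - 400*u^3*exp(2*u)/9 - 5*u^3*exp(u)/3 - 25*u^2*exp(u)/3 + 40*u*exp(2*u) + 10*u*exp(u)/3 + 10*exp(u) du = 5*u*(u*(u^2 + 2*u - 6)*exp(u) - 3)*(u^2 + 2*u - 6)*exp(u)/9 + C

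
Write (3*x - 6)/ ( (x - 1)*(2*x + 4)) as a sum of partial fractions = 2/(x + 2) - 1/(2*(x - 1))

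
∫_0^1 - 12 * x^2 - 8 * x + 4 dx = -4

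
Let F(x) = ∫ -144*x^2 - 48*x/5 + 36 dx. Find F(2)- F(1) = -1572/5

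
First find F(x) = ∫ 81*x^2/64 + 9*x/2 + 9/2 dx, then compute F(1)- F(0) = 459/64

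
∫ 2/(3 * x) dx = 2*log(x)/3 + C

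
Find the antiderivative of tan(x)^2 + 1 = tan(x) + C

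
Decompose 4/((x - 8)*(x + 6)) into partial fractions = -2/(7*(x + 6)) + 2/(7*(x - 8))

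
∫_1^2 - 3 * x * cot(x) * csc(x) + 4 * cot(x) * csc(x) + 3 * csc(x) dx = csc(1) + 2*csc(2)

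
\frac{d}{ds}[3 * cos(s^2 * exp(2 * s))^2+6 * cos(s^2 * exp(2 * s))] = -12*s*(s*cos(s^2*exp(2*s)) + s + cos(s^2*exp(2*s)) + 1)*exp(2*s)*sin(s^2*exp(2*s))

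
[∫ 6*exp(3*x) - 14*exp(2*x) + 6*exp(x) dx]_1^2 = -(-1 + exp(2))^2 - 2*exp(2) - 2*(-1 + E)^3 + (-1 + E)^2 + 2*E + 2*(-1 + exp(2))^3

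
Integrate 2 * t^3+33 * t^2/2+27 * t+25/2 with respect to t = t^4/2 + 11*t^3/2 + 27*t^2/2 + 25*t/2 + C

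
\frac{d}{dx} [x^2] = 2*x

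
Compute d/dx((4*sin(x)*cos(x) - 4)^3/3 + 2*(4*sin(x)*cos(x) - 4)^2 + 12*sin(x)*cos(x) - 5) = -16*sin(4*x) + 16*cos(2*x) - 4*cos(6*x)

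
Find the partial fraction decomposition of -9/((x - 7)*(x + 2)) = 1/(x + 2) - 1/(x - 7)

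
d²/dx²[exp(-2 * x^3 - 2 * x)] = (36*x^4 + 24*x^2 - 12*x + 4)*exp(-2*x^3 - 2*x)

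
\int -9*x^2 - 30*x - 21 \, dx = -3*x^3 - 15*x^2 - 21*x + C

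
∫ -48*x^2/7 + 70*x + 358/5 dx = -16*x^3/7 + 35*x^2 + 358*x/5 + C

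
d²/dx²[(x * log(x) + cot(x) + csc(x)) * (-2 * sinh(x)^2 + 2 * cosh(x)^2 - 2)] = 0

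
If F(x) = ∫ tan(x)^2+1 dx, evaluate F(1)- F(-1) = 2*tan(1)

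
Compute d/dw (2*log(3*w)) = 2/w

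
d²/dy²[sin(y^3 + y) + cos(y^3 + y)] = sqrt(2)*(-9*y^4*sin(y^3 + y + pi/4) - 6*y^2*sin(y^3 + y + pi/4) + 6*y*cos(y^3 + y + pi/4) - sin(y^3 + y + pi/4))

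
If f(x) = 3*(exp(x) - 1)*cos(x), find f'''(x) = -6*sqrt(2)*exp(x)*sin(x + pi/4) - 3*sin(x)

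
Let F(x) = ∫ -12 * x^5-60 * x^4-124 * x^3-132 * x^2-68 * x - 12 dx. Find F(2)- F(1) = -1385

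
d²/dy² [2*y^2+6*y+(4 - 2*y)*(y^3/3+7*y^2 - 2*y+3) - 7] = -8*y^2 - 76*y + 68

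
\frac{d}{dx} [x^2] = 2*x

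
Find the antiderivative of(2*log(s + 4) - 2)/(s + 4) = (log(s + 4) - 1)^2 + C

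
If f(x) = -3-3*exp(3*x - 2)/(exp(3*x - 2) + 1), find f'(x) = -9*exp(3*x - 2)/(exp(-4)*exp(6*x) + 2*exp(-2)*exp(3*x) + 1)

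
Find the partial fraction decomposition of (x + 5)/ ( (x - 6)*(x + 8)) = 3/(14*(x + 8)) + 11/(14*(x - 6))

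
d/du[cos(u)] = -sin(u)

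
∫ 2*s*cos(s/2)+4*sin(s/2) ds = 4*s*sin(s/2) + C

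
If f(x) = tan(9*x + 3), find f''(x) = 162*tan(9*x + 3)^3 + 162*tan(9*x + 3)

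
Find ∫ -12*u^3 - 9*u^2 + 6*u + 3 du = -3*u^4 - 3*u^3 + 3*u^2 + 3*u + C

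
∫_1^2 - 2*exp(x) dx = -2*exp(2) + 2*E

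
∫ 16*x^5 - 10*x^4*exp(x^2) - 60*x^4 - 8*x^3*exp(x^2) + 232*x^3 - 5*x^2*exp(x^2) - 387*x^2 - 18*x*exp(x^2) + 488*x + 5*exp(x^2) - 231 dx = 4*x^2 - 6*x + (2*x^2 - 3*x + 5)^3/3 + 5*(2*x^2 - 3*x + 5)^2 + (-5*x^3 - 4*x^2 + 5*x - 5)*exp(x^2) + C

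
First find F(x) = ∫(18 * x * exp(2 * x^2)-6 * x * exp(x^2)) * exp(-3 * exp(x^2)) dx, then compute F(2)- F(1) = -3*exp(4 - 3*exp(4)) + 3*exp(1 - 3*E)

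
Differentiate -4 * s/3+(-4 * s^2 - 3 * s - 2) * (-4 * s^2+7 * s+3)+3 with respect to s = 64*s^3 - 48*s^2 - 50*s - 73/3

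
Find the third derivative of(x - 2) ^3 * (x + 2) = 24*x - 24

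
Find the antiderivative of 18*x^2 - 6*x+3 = 6*x^3 - 3*x^2 + 3*x + C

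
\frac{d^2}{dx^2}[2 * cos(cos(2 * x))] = -8*sin(2*x)^2*cos(cos(2*x)) + 8*sin(cos(2*x))*cos(2*x)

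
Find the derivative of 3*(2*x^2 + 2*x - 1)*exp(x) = 6*x^2*exp(x) + 18*x*exp(x) + 3*exp(x)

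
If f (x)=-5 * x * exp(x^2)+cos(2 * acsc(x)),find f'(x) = (-10*x^4*sqrt(1 - 1/x^2)*exp(x^2) - 5*x^2*sqrt(1 - 1/x^2)*exp(x^2) + 2*sin(2*acsc(x)))/(x^2*sqrt(1 - 1/x^2))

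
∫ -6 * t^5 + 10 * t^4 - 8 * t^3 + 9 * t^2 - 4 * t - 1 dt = -t^6 + 2*t^5 - 2*t^4 + 3*t^3 - 2*t^2 - t + C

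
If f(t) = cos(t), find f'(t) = -sin(t)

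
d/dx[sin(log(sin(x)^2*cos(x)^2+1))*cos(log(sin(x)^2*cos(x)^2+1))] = (sin(2*(2*x - log((-(1 - cos(2*x))^2 - 2*cos(2*x) + 6)/4))) + sin(2*(2*x + log((-(1 - cos(2*x))^2 - 2*cos(2*x) + 6)/4))))/(4*((1 - cos(4*x))/8 + 1))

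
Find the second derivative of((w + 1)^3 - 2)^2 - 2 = 30*w^4 + 120*w^3 + 180*w^2 + 96*w + 6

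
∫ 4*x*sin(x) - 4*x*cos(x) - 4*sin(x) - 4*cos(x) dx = -4*sqrt(2)*x*sin(x + pi/4) + C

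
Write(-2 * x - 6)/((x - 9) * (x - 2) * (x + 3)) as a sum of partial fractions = 2/(7*(x - 2)) - 2/(7*(x - 9))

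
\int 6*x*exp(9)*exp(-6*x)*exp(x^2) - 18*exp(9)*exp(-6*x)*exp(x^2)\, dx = 3*exp((x - 3)^2) + C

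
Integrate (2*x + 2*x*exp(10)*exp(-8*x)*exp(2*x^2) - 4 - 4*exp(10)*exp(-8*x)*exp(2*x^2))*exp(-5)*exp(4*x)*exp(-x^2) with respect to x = 2*sinh((x - 2)^2 + 1) + C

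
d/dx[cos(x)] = -sin(x)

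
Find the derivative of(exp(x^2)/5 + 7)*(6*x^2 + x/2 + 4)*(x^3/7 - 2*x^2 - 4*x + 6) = 12*x^6*exp(x^2)/35 - 167*x^5*exp(x^2)/35 - 312*x^4*exp(x^2)/35 + 30*x^4 + 6*x^3*exp(x^2)/7 - 334*x^3 - 139*x^2*exp(x^2)/7 - 513*x^2 + 20*x*exp(x^2) + 364*x - 13*exp(x^2)/5 - 91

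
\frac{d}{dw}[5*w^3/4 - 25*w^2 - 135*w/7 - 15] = 15*w^2/4 - 50*w - 135/7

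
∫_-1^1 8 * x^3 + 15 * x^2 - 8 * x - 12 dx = -14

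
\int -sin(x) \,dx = cos(x) + C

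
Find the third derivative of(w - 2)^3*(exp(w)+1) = w^3*exp(w) + 3*w^2*exp(w) - 6*w*exp(w) - 2*exp(w) + 6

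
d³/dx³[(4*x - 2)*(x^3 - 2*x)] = 96*x - 12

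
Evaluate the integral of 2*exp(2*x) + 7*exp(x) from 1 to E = -(2 + E)^2 - 3*E + 3*exp(E) + (2 + exp(E))^2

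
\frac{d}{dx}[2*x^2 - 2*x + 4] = 4*x - 2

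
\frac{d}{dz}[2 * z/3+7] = 2/3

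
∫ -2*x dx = -x^2 + C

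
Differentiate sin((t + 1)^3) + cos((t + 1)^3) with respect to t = -3*t^2*sin(t^3 + 3*t^2 + 3*t + 1) + 3*t^2*cos(t^3 + 3*t^2 + 3*t + 1) - 6*t*sin(t^3 + 3*t^2 + 3*t + 1) + 6*t*cos(t^3 + 3*t^2 + 3*t + 1) - 3*sin(t^3 + 3*t^2 + 3*t + 1) + 3*cos(t^3 + 3*t^2 + 3*t + 1)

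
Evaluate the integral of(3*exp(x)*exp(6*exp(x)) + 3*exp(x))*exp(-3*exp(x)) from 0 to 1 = -exp(3) - exp(-3*E) + exp(-3) + exp(3*E)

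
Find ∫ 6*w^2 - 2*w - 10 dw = 2*w^3 - w^2 - 10*w + C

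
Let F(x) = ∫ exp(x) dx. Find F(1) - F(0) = -1 + E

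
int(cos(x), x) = sin(x) + C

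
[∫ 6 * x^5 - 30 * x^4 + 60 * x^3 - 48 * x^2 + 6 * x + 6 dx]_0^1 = 3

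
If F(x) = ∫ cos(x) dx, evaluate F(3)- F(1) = -sin(1) + sin(3)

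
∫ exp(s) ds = exp(s) + C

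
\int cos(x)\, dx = sin(x) + C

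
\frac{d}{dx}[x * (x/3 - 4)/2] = x/3 - 2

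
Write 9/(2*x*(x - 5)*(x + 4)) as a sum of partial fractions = 1/(8*(x + 4)) + 1/(10*(x - 5)) - 9/(40*x)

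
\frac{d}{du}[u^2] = 2*u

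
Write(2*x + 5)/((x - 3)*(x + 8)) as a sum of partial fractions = 1/(x + 8) + 1/(x - 3)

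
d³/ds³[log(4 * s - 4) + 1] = 2/(s^3 - 3*s^2 + 3*s - 1)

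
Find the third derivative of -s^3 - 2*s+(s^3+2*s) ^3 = 504*s^6 + 1260*s^4 + 720*s^2 + 42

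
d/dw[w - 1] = 1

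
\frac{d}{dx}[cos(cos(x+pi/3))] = sin(x + pi/3)*sin(cos(x + pi/3))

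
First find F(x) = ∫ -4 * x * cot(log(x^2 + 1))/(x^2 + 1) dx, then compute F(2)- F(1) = 2*log(sin(log(2))) - 2*log(sin(log(5)))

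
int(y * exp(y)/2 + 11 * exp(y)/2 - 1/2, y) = (y + 10)*(exp(y) - 1)/2 + C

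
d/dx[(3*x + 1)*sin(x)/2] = 3*x*cos(x)/2 + 3*sin(x)/2 + cos(x)/2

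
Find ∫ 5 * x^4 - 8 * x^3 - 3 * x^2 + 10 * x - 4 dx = x^5 - 2*x^4 - x^3 + 5*x^2 - 4*x + C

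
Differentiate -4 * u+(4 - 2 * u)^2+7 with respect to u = 8*u - 20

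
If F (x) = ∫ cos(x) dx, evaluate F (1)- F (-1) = 2*sin(1)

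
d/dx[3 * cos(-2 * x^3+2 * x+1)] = 6*(3*x^2 - 1)*sin(-2*x^3 + 2*x + 1)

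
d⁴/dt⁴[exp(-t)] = exp(-t)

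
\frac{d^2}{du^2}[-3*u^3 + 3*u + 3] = -18*u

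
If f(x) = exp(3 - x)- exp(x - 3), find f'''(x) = (-exp(2*x - 6) - 1)*exp(3 - x)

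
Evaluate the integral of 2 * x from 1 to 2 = 3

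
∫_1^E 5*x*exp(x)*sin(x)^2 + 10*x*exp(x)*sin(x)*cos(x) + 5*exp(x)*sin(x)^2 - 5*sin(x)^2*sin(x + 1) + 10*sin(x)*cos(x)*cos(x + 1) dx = -5*(cos(2) + E)*sin(1)^2 + 5*(cos(1 + E) + exp(1 + E))*sin(E)^2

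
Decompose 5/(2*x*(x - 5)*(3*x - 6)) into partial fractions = -5/(36*(x - 2)) + 1/(18*(x - 5)) + 1/(12*x)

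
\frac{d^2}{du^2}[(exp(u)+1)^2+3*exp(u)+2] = 4*exp(2*u) + 5*exp(u)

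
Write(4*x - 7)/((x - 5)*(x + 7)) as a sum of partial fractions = 35/(12*(x + 7)) + 13/(12*(x - 5))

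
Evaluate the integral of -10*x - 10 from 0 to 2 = -40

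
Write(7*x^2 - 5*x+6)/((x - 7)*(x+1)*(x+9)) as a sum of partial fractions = 309/(64*(x + 9)) - 9/(32*(x + 1)) + 157/(64*(x - 7))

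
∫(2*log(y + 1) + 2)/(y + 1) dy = (log(y + 1) + 1)^2 + C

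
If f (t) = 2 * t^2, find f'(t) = 4*t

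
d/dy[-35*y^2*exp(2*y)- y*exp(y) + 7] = -70*y^2*exp(2*y) - 70*y*exp(2*y) - y*exp(y) - exp(y)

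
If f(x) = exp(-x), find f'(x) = -exp(-x)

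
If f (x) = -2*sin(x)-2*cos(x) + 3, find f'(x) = 2*sin(x) - 2*cos(x)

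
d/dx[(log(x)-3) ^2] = (2*log(x) - 6)/x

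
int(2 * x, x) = x^2 + C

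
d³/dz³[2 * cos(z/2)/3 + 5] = sin(z/2)/12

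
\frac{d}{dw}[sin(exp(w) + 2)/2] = exp(w)*cos(exp(w) + 2)/2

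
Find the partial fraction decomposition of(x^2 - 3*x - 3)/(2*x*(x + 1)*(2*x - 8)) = 1/(20*(x + 1)) + 1/(80*(x - 4)) + 3/(16*x)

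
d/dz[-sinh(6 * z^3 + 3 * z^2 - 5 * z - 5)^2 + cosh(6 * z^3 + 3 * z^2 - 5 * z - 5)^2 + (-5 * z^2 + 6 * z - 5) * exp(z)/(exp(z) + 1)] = (-5*z^2*exp(z) - 10*z*exp(2*z) - 4*z*exp(z) + 6*exp(2*z) + exp(z))/(exp(2*z) + 2*exp(z) + 1)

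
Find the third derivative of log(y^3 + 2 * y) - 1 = (6*y^6 - 12*y^4 + 24*y^2 + 16)/(y^9 + 6*y^7 + 12*y^5 + 8*y^3)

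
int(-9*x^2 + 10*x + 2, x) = -3*x^3 + 5*x^2 + 2*x + C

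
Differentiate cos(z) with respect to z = -sin(z)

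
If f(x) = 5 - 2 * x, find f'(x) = -2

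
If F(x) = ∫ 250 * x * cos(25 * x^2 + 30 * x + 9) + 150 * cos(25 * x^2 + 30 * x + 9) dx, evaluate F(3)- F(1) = -5*sin(64) + 5*sin(324)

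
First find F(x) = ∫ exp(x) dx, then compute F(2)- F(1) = -E + exp(2)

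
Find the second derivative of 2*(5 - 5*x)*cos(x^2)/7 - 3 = 40*x^3*cos(x^2)/7 - 40*x^2*cos(x^2)/7 + 60*x*sin(x^2)/7 - 20*sin(x^2)/7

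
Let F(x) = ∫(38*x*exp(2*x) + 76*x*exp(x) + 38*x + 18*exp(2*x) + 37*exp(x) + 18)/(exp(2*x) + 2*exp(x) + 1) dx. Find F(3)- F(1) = -E/(1 + E) + exp(3)/(1 + exp(3)) + 188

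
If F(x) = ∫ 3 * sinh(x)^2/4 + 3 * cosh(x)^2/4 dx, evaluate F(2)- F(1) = -3*sinh(2)/8 + 3*sinh(4)/8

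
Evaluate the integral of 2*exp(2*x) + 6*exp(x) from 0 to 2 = -16 + (3 + exp(2))^2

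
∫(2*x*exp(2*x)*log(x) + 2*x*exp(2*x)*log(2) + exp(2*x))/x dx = exp(2*x)*log(2*x) + C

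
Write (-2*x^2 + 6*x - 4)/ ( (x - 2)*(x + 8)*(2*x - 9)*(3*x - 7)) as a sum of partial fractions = 24/(403*(3*x - 7)) - 28/(325*(2*x - 9)) + 18/(775*(x + 8))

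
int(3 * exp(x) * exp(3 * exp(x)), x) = exp(3*exp(x)) + C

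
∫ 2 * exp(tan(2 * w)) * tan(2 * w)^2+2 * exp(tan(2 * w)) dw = exp(tan(2*w)) + C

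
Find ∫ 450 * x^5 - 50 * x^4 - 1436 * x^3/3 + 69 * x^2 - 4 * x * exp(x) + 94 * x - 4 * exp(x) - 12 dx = x*(45*x^2 + x*(-15*x^2 + x + 12)^2 - 3*x - 12*exp(x) - 36)/3 + C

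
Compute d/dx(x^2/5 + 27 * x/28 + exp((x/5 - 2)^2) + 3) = 2*x*exp(x^2/25 - 4*x/5 + 4)/25 + 2*x/5 - 4*exp(x^2/25 - 4*x/5 + 4)/5 + 27/28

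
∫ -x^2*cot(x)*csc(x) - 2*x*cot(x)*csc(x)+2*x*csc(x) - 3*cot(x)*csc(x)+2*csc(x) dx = ((x + 1)^2 + 2)*csc(x) + C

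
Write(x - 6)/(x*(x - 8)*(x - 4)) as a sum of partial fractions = 1/(8*(x - 4)) + 1/(16*(x - 8)) - 3/(16*x)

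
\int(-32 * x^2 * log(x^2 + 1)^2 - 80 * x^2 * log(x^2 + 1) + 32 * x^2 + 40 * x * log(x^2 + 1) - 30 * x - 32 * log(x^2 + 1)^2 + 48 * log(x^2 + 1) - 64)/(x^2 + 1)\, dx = -(16*x - 5)*(2*log(x^2 + 1)^2 - 3*log(x^2 + 1) + 4) + C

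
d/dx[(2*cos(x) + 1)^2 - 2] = -4*(2*cos(x) + 1)*sin(x)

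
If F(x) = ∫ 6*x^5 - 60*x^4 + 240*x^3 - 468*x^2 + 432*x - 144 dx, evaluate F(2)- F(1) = 3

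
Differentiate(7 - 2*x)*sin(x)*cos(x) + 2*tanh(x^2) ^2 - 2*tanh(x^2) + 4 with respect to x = -2*x*cos(2*x) + 8*x*sinh(x^2)/cosh(x^2)^3 - 4*x/cosh(x^2)^2 - sin(2*x) + 7*cos(2*x)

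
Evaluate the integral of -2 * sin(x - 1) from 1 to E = -2 + 2*cos(1 - E)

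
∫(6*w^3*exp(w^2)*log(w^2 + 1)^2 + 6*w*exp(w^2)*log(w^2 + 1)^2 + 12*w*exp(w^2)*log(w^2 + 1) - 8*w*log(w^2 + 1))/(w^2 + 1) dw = (3*exp(w^2) - 2)*log(w^2 + 1)^2 + C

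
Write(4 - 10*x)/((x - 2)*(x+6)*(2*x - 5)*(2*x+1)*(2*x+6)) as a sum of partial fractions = 6/(275*(2*x + 1)) - 14/(187*(2*x - 5)) + 4/(561*(x + 6)) - 17/(825*(x + 3)) + 1/(25*(x - 2))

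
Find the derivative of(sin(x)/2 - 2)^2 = (sin(x)/2 - 2)*cos(x)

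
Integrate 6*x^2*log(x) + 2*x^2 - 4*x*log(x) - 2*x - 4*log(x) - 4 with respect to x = 2*x*(x^2 - x - 2)*log(x) + C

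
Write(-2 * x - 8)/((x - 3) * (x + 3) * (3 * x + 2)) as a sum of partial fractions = 60/(77*(3*x + 2)) - 1/(21*(x + 3)) - 7/(33*(x - 3))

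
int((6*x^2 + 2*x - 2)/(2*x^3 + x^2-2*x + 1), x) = log(2*x^3 + x^2 - 2*x + 1) + C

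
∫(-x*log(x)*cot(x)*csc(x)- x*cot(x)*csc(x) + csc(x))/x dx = (log(x) + 1)*csc(x) + C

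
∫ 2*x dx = x^2 + C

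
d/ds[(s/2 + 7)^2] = s/2 + 7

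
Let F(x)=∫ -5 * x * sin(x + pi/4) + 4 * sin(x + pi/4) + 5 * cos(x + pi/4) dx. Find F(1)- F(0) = cos(pi/4 + 1) + 2*sqrt(2)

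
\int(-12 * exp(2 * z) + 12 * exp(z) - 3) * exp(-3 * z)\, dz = -(2*exp(z) - 1)^3*exp(-3*z) + C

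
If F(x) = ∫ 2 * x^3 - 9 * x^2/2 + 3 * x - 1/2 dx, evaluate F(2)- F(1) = 1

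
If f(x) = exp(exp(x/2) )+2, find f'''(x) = exp(x/2 + exp(x/2))/8 + 3*exp(x + exp(x/2))/8 + exp(3*x/2 + exp(x/2))/8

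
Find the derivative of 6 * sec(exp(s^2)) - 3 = 12*s*exp(s^2)*tan(exp(s^2))*sec(exp(s^2))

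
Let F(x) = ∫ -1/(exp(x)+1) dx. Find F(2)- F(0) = -log(2) + log(exp(-2) + 1)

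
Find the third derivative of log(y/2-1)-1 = 2/(y^3 - 6*y^2 + 12*y - 8)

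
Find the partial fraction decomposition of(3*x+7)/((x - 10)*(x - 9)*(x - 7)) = 14/(3*(x - 7)) - 17/(x - 9) + 37/(3*(x - 10))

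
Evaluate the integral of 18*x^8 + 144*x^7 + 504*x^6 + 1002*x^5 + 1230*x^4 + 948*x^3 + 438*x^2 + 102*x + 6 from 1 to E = -(1 + E)^6 - 944 - 2*(1 + E)^3 + 2*(1 + E)^9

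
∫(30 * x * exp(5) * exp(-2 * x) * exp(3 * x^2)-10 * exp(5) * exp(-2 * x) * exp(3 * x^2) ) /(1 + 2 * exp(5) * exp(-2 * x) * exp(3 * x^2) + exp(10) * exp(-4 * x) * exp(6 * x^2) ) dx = -5/(exp(3*x^2 - 2*x + 5) + 1) + C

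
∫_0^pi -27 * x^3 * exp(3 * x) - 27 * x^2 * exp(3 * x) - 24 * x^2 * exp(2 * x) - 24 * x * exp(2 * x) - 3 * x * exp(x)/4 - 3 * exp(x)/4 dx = -9*pi^3*exp(3*pi) - 12*pi^2*exp(2*pi) - 3*pi*exp(pi)/4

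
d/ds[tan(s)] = cos(s)^(-2)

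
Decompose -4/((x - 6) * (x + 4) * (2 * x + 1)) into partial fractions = 16/(91*(2*x + 1)) - 2/(35*(x + 4)) - 2/(65*(x - 6))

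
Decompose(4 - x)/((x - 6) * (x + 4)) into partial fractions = -4/(5*(x + 4)) - 1/(5*(x - 6))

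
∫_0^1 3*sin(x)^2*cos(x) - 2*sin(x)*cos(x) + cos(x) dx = -sin(1)^2 + sin(1)^3 + sin(1)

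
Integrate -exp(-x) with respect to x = exp(-x) + C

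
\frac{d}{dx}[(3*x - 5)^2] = 18*x - 30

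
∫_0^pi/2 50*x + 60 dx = -36 + (6 + 5*pi/2)^2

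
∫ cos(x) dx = sin(x) + C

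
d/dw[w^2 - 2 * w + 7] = 2*w - 2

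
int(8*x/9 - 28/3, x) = 4*x^2/9 - 28*x/3 + C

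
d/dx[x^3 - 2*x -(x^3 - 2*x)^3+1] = -9*x^8 + 42*x^6 - 60*x^4 + 27*x^2 - 2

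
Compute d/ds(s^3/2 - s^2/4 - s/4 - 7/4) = 3*s^2/2 - s/2 - 1/4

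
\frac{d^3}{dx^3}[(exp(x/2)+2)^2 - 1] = exp(x/2)/2 + exp(x)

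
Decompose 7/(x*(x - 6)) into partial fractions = 7/(6*(x - 6)) - 7/(6*x)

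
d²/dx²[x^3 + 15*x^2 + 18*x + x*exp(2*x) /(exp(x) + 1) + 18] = (x*exp(4*x) + 9*x*exp(3*x) + 22*x*exp(2*x) + 18*x*exp(x) + 6*x + 2*exp(4*x) + 36*exp(3*x) + 94*exp(2*x) + 90*exp(x) + 30)/(exp(3*x) + 3*exp(2*x) + 3*exp(x) + 1)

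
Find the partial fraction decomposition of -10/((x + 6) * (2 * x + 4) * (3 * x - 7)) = -9/(65*(3*x - 7)) - 1/(20*(x + 6)) + 5/(52*(x + 2))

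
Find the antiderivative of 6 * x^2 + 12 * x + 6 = 2*x^3 + 6*x^2 + 6*x + C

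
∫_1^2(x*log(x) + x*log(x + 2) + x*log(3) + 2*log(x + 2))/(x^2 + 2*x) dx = -log(3)^2 + log(4)*log(6)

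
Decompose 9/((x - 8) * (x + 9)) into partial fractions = -9/(17*(x + 9)) + 9/(17*(x - 8))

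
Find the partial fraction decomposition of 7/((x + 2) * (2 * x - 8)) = -7/(12*(x + 2)) + 7/(12*(x - 4))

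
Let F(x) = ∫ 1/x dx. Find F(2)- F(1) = log(2)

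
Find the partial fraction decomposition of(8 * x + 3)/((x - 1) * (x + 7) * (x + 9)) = -69/(20*(x + 9)) + 53/(16*(x + 7)) + 11/(80*(x - 1))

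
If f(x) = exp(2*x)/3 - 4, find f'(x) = 2*exp(2*x)/3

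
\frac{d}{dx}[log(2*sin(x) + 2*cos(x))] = 1/tan(x + pi/4)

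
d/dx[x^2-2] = 2*x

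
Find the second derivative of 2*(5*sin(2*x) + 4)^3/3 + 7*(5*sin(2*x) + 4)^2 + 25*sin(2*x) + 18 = -1000*sin(2*x)^3 - 3000*sin(2*x)^2 + 2000*sin(2*x)*cos(2*x)^2 - 1860*sin(2*x) + 3000*cos(2*x)^2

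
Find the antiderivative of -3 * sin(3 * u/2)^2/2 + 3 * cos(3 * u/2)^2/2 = sin(3*u)/2 + C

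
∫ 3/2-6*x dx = -3*x^2 + 3*x/2 + C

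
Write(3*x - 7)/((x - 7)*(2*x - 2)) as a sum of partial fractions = 1/(3*(x - 1)) + 7/(6*(x - 7))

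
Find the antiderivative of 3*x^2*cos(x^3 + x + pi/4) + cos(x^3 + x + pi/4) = sin(x^3 + x + pi/4) + C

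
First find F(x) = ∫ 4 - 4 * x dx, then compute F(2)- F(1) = -2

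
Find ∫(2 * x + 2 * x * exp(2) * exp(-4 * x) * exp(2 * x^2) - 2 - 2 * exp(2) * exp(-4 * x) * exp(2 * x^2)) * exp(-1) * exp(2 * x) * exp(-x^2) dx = 2*sinh((x - 1)^2) + C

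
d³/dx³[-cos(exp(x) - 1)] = (-exp(2*x)*sin(exp(x) - 1) + 3*exp(x)*cos(exp(x) - 1) + sin(exp(x) - 1))*exp(x)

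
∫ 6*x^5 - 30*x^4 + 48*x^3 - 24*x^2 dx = x^6 - 6*x^5 + 12*x^4 - 8*x^3 + C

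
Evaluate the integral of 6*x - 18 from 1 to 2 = -9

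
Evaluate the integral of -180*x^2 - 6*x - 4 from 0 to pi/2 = -15*pi^3/2 - 3*pi^2/4 - 2*pi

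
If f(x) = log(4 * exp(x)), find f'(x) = 1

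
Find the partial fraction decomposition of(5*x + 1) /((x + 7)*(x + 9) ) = 22/(x + 9) - 17/(x + 7)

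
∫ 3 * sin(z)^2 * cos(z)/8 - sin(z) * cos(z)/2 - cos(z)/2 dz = (sin(z)^2 - 2*sin(z) - 4)*sin(z)/8 + C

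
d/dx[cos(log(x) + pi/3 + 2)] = -sin(log(x) + pi/3 + 2)/x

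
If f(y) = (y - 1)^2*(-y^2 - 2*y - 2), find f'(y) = -4*y^3 + 2*y + 2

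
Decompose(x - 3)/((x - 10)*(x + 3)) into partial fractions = 6/(13*(x + 3)) + 7/(13*(x - 10))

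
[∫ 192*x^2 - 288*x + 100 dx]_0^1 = 20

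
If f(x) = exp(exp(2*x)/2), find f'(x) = exp(2*x + exp(2*x)/2)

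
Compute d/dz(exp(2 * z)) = 2*exp(2*z)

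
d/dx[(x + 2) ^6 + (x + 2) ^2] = 6*x^5 + 60*x^4 + 240*x^3 + 480*x^2 + 482*x + 196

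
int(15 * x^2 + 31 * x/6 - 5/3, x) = 5*x^3 + 31*x^2/12 - 5*x/3 + C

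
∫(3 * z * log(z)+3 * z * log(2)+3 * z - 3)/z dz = 3*(z - 1)*log(2*z) + C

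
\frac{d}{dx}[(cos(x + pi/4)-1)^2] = 2*sin(x + pi/4) - cos(2*x)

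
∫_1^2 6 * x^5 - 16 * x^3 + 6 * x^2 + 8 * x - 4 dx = 25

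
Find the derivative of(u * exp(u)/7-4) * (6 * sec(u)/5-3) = 6*u*exp(u)*tan(u)*sec(u)/35 + 6*u*exp(u)*sec(u)/35 - 3*u*exp(u)/7 + 6*exp(u)*sec(u)/35 - 3*exp(u)/7 - 24*tan(u)*sec(u)/5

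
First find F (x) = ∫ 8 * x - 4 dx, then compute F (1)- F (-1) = -8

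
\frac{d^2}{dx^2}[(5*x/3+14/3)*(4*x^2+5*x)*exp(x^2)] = 80*x^5*exp(x^2)/3 + 108*x^4*exp(x^2) + 560*x^3*exp(x^2)/3 + 270*x^2*exp(x^2) + 180*x*exp(x^2) + 54*exp(x^2)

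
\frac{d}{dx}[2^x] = 2^x*log(2)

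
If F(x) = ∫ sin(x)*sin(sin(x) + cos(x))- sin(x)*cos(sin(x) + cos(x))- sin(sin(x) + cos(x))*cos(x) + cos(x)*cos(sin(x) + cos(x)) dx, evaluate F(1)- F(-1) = sqrt(2)*(-sin(sqrt(2)*cos(pi/4 + 1) + pi/4) + sin(pi/4 + sqrt(2)*sin(pi/4 + 1)))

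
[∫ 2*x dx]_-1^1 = 0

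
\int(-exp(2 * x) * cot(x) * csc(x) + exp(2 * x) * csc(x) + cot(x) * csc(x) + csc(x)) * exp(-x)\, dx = 2*sinh(x)*csc(x) + C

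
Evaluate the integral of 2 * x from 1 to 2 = 3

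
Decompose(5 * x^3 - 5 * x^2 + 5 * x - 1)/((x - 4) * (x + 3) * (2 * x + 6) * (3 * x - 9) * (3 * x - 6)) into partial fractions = -263/(14175*(x + 3)) + 7/(135*(x + 3)^2) + 29/(900*(x - 2)) - 13/(81*(x - 3)) + 37/(252*(x - 4))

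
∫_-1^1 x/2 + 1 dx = 2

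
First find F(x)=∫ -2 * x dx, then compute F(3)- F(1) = -8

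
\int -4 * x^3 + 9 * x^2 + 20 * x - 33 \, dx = -x^4 + 3*x^3 + 10*x^2 - 33*x + C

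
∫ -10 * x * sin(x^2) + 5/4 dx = 5*x/4 + 5*cos(x^2) + C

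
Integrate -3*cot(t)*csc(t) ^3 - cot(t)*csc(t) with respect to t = csc(t)^3 + csc(t) + C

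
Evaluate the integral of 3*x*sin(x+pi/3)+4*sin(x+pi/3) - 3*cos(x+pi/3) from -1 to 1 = -3*cos(1) + 4*sqrt(3)*sin(1)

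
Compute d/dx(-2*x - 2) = -2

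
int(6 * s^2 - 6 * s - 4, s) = 2*s^3 - 3*s^2 - 4*s + C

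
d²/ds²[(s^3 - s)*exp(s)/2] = s^3*exp(s)/2 + 3*s^2*exp(s) + 5*s*exp(s)/2 - exp(s)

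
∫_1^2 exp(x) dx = -E + exp(2)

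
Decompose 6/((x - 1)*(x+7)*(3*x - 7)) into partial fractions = 27/(56*(3*x - 7)) + 3/(112*(x + 7)) - 3/(16*(x - 1))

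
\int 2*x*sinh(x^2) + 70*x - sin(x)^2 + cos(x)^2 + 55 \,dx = 35*x^2 + 55*x + sin(2*x)/2 + cosh(x^2) + C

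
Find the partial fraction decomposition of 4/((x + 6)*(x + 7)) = -4/(x + 7) + 4/(x + 6)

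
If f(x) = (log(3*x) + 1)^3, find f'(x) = (3*log(x)^2 + 6*log(x) + 6*log(3)*log(x) + 3 + 3*log(3)^2 + 6*log(3))/x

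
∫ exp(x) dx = exp(x) + C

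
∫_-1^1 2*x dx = 0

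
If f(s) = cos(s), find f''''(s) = cos(s)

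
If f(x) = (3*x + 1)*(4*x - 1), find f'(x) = 24*x + 1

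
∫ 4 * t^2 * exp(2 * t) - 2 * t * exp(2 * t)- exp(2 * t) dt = (2*t^2 - 3*t + 1)*exp(2*t) + C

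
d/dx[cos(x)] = -sin(x)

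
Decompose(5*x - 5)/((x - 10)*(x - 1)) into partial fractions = 5/(x - 10)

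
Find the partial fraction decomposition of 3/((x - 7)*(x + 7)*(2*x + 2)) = 1/(56*(x + 7)) - 1/(32*(x + 1)) + 3/(224*(x - 7))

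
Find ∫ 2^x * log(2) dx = 2^x + C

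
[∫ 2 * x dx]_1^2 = 3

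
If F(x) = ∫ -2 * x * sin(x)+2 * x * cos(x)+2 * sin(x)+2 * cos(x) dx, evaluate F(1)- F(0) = 2*cos(1) + 2*sin(1)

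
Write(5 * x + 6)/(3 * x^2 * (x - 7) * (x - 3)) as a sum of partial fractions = -7/(36*(x - 3)) + 41/(588*(x - 7)) + 55/(441*x) + 2/(21*x^2)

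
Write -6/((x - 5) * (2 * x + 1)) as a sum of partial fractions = 12/(11*(2*x + 1)) - 6/(11*(x - 5))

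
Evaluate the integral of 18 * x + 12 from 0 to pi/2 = -4 + (-3*pi/2 - 2)^2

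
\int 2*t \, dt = t^2 + C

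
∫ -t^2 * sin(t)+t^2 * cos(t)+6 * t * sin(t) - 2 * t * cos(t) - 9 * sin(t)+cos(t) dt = sqrt(2)*((t - 2)^2 + 1)*sin(t + pi/4) + C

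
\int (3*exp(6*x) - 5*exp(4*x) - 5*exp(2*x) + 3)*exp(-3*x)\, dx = -10*sinh(x) + 2*sinh(3*x) + C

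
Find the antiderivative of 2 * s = s^2 + C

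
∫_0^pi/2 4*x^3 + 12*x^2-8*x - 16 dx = -16 + (-5 + (1 + pi/2)^2)^2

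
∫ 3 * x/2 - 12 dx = 3*x^2/4 - 12*x + C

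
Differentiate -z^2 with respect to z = -2*z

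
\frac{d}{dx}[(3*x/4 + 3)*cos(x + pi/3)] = -3*x*sin(x + pi/3)/4 - 3*sin(x + pi/3) + 3*cos(x + pi/3)/4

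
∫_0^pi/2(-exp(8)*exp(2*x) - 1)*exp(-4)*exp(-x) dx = -exp(pi/2 + 4) - exp(-4) + exp(-4 - pi/2) + exp(4)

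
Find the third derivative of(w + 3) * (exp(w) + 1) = w*exp(w) + 6*exp(w)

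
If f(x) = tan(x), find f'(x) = cos(x)^(-2)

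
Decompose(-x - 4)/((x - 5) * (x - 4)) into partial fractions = 8/(x - 4) - 9/(x - 5)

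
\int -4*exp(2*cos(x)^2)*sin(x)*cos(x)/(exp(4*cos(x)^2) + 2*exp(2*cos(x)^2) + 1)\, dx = exp(2)/(exp(2*sin(x)^2) + exp(2)) + C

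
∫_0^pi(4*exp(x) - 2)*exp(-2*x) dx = -1 + (-2 + exp(-pi))^2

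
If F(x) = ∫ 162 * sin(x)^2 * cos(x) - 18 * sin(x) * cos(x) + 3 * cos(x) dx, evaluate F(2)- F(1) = -54*sin(1)^3 - 9*sin(2)^2 - 3*sin(1) + 3*sin(2) + 9*sin(1)^2 + 54*sin(2)^3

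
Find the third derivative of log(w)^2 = (4*log(w) - 6)/w^3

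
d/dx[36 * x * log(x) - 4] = 36*log(x) + 36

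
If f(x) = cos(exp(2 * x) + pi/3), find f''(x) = -4*(exp(2*x)*cos(exp(2*x) + pi/3) + sin(exp(2*x) + pi/3))*exp(2*x)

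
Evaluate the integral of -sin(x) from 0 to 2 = -1 + cos(2)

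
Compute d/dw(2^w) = 2^w*log(2)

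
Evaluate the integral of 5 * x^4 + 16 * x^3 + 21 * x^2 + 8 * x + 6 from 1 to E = -22 + (2 + (2 + E)^2)*(E + exp(3))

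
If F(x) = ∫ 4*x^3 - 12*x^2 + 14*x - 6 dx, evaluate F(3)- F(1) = 20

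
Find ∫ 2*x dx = x^2 + C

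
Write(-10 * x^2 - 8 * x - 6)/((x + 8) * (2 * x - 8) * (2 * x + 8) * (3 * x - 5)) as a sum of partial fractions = 318/(3451*(3*x - 5)) + 97/(928*(x + 8)) - 67/(1088*(x + 4)) - 33/(448*(x - 4))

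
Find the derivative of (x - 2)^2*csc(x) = (-x^2*cos(x)/sin(x) + 2*x + 4*x*cos(x)/sin(x) - 4 - 4*cos(x)/sin(x))/sin(x)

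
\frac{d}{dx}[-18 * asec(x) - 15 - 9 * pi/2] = -18/(x^2*sqrt(1 - 1/x^2))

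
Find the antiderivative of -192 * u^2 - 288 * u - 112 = -64*u^3 - 144*u^2 - 112*u + C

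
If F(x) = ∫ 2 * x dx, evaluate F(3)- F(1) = 8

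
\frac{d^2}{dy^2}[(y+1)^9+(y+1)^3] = 72*y^7 + 504*y^6 + 1512*y^5 + 2520*y^4 + 2520*y^3 + 1512*y^2 + 510*y + 78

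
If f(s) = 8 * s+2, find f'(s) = 8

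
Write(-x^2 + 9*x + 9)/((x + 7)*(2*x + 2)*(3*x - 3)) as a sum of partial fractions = -103/(288*(x + 7)) + 1/(72*(x + 1)) + 17/(96*(x - 1))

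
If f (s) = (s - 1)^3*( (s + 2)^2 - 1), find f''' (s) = 60*s^2 + 24*s - 36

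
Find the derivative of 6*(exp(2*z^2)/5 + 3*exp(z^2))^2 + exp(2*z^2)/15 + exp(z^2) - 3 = 48*z*exp(4*z^2)/25 + 216*z*exp(3*z^2)/5 + 3244*z*exp(2*z^2)/15 + 2*z*exp(z^2)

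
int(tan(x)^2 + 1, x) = tan(x) + C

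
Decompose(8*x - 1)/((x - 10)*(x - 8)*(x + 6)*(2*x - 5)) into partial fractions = 152/(2805*(2*x - 5)) + 7/(544*(x + 6)) - 9/(44*(x - 8)) + 79/(480*(x - 10))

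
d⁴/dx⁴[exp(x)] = exp(x)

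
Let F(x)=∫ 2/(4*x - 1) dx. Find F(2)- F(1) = -log(3)/2 + log(7)/2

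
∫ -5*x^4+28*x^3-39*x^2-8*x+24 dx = -x^5 + 7*x^4 - 13*x^3 - 4*x^2 + 24*x + C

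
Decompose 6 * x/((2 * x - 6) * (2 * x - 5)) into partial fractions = -15/(2*x - 5) + 9/(x - 3)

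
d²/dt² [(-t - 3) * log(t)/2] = (3 - t)/(2*t^2)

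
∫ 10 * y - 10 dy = 5*y^2 - 10*y + C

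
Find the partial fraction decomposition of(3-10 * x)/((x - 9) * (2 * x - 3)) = 8/(5*(2*x - 3)) - 29/(5*(x - 9))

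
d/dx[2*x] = 2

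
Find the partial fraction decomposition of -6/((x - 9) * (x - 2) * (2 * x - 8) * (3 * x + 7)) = 81/(8398*(3*x + 7)) - 3/(182*(x - 2)) + 3/(190*(x - 4)) - 3/(1190*(x - 9))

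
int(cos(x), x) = sin(x) + C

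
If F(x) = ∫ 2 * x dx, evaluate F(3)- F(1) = 8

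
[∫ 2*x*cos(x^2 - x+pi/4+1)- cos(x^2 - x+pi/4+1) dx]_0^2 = -sin(pi/4 + 1) + sin(pi/4 + 3)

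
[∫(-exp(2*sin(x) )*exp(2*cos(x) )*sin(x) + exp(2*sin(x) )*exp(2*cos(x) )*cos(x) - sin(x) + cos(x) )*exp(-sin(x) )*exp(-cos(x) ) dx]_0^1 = -E - exp(-sin(1) - cos(1)) + exp(-1) + exp(cos(1) + sin(1))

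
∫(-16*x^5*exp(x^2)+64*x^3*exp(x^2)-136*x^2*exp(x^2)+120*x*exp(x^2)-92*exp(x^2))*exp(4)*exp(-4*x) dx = -4*(x - 1)*(2*x^3 + 6*x^2 + 2*x + 5)*exp(x^2 - 4*x + 4) + C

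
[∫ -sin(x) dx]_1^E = cos(E) - cos(1)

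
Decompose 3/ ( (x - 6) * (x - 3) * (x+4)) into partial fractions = 3/(70*(x + 4)) - 1/(7*(x - 3)) + 1/(10*(x - 6))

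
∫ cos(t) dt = sin(t) + C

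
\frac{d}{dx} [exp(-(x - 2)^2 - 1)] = (4 - 2*x)*exp(-x^2 + 4*x - 5)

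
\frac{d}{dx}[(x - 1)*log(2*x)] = (x*log(x) + x*log(2) + x - 1)/x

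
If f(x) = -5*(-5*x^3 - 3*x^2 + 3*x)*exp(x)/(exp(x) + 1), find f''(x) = (-25*x^3*exp(2*x) + 25*x^3*exp(x) + 135*x^2*exp(2*x) + 165*x^2*exp(x) + 150*x*exp(3*x) + 375*x*exp(2*x) + 195*x*exp(x) + 30*exp(3*x) + 30*exp(2*x))/(exp(3*x) + 3*exp(2*x) + 3*exp(x) + 1)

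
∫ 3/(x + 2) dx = 3*log(x + 2) + C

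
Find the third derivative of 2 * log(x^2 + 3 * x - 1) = (8*x^3 + 36*x^2 + 132*x + 144)/(x^6 + 9*x^5 + 24*x^4 + 9*x^3 - 24*x^2 + 9*x - 1)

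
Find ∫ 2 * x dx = x^2 + C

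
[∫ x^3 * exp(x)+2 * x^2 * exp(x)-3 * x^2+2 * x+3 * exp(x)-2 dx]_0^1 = -3 + 3*E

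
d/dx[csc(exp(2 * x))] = -2*exp(2*x)*cot(exp(2*x))*csc(exp(2*x))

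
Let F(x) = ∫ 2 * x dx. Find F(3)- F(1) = 8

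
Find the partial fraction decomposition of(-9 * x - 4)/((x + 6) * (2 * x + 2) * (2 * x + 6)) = 5/(6*(x + 6)) - 23/(24*(x + 3)) + 1/(8*(x + 1))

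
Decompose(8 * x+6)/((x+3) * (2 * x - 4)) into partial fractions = 9/(5*(x + 3)) + 11/(5*(x - 2))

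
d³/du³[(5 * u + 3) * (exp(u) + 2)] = 5*u*exp(u) + 18*exp(u)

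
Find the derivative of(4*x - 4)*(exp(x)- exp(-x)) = (4*x*exp(2*x) + 4*x - 8)*exp(-x)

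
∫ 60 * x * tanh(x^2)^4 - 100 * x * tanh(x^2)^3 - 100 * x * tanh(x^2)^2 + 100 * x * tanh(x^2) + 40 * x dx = 5*(-2*tanh(x^2)^2 + 5*tanh(x^2) + 4)*tanh(x^2) + C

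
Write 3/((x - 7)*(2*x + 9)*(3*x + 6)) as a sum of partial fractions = 4/(115*(2*x + 9)) - 1/(45*(x + 2)) + 1/(207*(x - 7))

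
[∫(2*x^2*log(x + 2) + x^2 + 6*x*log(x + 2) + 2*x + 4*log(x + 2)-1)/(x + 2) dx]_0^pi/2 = log(2) + (-2 + (1 + pi/2)^2)*log(pi/2 + 2)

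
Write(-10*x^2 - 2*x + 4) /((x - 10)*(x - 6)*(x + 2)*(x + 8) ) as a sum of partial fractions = 155/(378*(x + 8)) - 1/(18*(x + 2)) + 23/(28*(x - 6)) - 127/(108*(x - 10))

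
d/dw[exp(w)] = exp(w)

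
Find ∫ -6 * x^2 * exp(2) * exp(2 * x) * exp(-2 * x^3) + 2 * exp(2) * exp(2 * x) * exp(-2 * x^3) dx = exp(-2*x^3 + 2*x + 2) + C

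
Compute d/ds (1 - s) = -1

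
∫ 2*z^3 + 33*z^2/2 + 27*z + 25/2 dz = z^4/2 + 11*z^3/2 + 27*z^2/2 + 25*z/2 + C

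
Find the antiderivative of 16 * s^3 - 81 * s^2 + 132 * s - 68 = 4*s^4 - 27*s^3 + 66*s^2 - 68*s + C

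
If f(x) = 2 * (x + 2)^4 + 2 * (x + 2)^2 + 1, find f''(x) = 24*x^2 + 96*x + 100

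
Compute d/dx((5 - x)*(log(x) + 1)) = (-x*log(x) - 2*x + 5)/x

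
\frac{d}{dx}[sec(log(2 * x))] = tan(log(x) + log(2))*sec(log(x) + log(2))/x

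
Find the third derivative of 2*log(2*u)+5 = 4/u^3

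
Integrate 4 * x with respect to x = 2*x^2 + C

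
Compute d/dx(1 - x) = -1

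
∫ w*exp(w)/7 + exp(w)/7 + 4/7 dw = w*(exp(w) + 4)/7 + C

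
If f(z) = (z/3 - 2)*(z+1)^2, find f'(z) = z^2 - 8*z/3 - 11/3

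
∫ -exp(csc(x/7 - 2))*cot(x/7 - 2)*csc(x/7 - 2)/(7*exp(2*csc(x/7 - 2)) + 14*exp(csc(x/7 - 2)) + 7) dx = exp(csc(x/7 - 2))/(exp(csc(x/7 - 2)) + 1) + C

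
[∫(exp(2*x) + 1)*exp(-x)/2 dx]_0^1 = -exp(-1)/2 + E/2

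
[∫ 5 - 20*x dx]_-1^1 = 10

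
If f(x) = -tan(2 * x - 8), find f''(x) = -8*tan(2*x - 8)^3 - 8*tan(2*x - 8)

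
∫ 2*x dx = x^2 + C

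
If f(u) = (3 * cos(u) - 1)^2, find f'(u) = 6*sin(u) - 9*sin(2*u)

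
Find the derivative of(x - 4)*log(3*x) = (x*log(x) + x + x*log(3) - 4)/x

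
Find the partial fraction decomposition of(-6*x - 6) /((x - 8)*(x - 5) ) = 12/(x - 5) - 18/(x - 8)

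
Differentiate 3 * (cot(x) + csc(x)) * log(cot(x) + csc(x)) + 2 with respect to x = -3*(log(1/tan(x) + 1/sin(x))*cos(x) + log(1/tan(x) + 1/sin(x)) + cos(x) + 1)/sin(x)^2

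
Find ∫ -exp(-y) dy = exp(-y) + C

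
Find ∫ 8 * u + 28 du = 4*u^2 + 28*u + C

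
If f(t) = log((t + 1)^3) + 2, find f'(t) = 3/(t + 1)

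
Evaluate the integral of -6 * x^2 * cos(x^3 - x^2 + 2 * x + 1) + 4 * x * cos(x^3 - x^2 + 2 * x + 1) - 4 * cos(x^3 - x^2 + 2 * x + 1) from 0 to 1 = -2*sin(3) + 2*sin(1)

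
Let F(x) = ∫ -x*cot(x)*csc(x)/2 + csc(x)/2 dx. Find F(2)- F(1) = -csc(1)/2 + csc(2)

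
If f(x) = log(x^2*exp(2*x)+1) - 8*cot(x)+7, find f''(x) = 2*(-8*x^4*exp(4*x)*cos(x)/sin(x)^3 - x^2*exp(4*x) + 2*x^2*exp(2*x) - 16*x^2*exp(2*x)*cos(x)/sin(x)^3 + 4*x*exp(2*x) + exp(2*x) - 8*cos(x)/sin(x)^3)/(x^4*exp(4*x) + 2*x^2*exp(2*x) + 1)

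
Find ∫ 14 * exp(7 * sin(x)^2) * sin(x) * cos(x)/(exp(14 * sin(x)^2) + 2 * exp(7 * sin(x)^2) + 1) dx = exp(7*sin(x)^2)/(exp(7*sin(x)^2) + 1) + C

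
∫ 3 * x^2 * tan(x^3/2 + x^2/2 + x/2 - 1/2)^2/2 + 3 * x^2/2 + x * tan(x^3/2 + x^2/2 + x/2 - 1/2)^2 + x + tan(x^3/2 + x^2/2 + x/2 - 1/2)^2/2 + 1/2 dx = tan(x^3/2 + x^2/2 + x/2 - 1/2) + C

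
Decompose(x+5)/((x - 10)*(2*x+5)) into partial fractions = -1/(5*(2*x + 5)) + 3/(5*(x - 10))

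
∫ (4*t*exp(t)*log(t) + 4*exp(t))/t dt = 4*exp(t)*log(t) + C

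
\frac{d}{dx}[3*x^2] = 6*x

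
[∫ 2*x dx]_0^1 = 1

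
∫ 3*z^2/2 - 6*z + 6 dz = z^3/2 - 3*z^2 + 6*z + C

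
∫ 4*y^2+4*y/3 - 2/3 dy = 4*y^3/3 + 2*y^2/3 - 2*y/3 + C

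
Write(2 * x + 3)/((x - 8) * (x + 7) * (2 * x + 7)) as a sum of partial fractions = 16/(161*(2*x + 7)) - 11/(105*(x + 7)) + 19/(345*(x - 8))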